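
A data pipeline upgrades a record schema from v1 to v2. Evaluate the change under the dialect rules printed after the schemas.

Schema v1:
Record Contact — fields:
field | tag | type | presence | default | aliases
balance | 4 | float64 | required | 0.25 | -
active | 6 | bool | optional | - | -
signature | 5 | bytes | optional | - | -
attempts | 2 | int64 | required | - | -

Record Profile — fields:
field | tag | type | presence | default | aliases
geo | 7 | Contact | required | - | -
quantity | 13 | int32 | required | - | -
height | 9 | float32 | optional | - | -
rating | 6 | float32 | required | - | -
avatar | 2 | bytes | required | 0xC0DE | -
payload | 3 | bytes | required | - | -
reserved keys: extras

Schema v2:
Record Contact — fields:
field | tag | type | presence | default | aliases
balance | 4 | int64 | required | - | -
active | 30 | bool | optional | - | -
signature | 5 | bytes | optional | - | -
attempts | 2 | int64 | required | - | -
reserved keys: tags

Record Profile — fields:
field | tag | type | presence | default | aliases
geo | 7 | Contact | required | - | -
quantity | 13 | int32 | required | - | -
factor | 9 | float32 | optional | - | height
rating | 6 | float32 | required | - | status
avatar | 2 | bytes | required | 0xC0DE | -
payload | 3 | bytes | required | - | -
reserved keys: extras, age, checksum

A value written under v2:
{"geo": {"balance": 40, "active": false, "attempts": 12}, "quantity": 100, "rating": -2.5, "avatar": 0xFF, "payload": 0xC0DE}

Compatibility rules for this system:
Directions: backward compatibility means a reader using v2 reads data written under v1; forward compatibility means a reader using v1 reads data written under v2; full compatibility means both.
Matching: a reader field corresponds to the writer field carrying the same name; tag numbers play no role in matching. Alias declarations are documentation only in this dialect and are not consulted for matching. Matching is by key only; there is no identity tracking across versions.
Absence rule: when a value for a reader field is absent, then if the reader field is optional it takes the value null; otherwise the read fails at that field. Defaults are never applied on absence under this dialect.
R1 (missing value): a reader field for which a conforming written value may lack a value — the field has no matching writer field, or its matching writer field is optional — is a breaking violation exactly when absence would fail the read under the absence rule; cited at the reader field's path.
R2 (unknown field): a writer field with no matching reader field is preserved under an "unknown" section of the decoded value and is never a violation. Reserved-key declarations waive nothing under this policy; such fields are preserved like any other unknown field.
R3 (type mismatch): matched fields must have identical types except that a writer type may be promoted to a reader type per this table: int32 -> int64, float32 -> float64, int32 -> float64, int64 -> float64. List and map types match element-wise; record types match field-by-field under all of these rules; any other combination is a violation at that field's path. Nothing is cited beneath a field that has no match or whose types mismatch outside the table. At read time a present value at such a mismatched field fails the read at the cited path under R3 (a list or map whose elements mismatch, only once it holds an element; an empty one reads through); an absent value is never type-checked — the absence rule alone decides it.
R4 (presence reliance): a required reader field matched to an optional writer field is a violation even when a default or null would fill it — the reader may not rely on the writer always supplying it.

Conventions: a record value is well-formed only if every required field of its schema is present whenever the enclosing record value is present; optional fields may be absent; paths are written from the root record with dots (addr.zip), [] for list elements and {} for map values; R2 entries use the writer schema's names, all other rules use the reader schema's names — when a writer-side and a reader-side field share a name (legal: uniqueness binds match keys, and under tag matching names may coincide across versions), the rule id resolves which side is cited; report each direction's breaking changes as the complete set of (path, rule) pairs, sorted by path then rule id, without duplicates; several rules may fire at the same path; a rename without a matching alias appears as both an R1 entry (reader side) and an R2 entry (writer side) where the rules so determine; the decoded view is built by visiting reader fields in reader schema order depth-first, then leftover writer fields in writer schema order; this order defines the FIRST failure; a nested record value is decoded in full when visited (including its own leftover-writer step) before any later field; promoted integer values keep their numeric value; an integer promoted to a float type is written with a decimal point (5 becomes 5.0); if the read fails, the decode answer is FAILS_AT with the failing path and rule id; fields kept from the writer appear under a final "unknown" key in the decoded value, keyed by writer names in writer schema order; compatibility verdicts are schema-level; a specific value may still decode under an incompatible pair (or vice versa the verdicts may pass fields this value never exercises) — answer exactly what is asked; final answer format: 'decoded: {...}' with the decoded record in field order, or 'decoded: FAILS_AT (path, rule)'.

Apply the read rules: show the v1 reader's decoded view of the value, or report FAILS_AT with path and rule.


each type pair in Profile: writer, then reader
migrating the Profile value to v1:
  geo.balance := 40.0 (int64 -> float64)
  geo.active := false
  geo.signature := null (absent, optional -> null)
  geo.attempts := 12
  quantity := 100
  height := null (absent, optional -> null)
  rating := -2.5
  avatar := 0xFF
  payload := 0xC0DE
  => decoded: {"geo": {"balance": 40.0, "active": false, "signature": null, "attempts": 12}, "quantity": 100, "height": null, "rating": -2.5, "avatar": 0xFF, "payload": 0xC0DE}
remaining Profile differences; none change what is asked:
  field active in record Contact: tag 6 changed to 30 -> triggers nothing under the printed rules; the Profile answer is the same either way
  renamed field height to factor in record Profile (alias height declared on the renamed field) -> triggers nothing under the printed rules; the Profile answer is the same either way
  field balance in record Contact: type float64 changed to int64 (its default is dropped) -> shifts the Profile verdicts, not this decode

decoded: {"geo": {"balance": 40.0, "active": false, "signature": null, "attempts": 12}, "quantity": 100, "height": null, "rating": -2.5, "avatar": 0xFF, "payload": 0xC0DE}


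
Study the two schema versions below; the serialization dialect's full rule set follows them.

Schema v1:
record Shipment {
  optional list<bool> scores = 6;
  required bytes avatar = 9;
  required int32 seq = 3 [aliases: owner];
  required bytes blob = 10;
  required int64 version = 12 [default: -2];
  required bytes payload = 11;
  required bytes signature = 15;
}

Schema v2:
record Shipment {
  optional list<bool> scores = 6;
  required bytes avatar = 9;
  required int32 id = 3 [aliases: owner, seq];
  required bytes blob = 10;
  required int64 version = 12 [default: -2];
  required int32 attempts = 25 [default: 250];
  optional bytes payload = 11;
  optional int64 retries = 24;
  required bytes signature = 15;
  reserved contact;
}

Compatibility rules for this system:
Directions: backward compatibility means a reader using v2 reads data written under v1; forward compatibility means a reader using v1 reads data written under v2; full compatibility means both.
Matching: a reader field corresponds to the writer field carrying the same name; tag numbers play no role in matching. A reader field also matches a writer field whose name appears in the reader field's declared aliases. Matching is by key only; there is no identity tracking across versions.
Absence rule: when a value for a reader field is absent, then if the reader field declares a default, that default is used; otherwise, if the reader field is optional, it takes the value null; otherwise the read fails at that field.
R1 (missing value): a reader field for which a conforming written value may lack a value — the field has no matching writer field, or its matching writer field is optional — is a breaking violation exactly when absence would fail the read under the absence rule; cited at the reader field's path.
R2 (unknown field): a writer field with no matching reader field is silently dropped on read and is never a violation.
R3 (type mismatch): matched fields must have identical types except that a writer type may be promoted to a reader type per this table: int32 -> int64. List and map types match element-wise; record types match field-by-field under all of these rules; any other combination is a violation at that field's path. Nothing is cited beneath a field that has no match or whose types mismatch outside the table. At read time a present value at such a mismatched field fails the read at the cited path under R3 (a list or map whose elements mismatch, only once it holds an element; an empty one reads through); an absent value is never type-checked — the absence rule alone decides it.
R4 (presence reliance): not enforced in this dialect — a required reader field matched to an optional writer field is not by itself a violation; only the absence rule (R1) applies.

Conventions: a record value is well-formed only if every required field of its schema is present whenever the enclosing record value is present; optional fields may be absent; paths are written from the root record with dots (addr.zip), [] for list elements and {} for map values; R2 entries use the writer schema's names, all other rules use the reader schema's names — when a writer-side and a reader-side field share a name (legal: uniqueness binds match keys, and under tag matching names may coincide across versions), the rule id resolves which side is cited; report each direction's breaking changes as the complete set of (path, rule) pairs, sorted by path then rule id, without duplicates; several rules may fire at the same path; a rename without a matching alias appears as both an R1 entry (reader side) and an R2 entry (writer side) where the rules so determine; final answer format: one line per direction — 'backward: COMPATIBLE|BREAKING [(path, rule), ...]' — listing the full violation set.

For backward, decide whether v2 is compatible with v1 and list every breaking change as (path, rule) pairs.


backward: COMPATIBLE []

arrows below run writer -> reader for Shipment
backward pass over Shipment, reader schema v2, writer schema v1:
  writer optional, list<bool> -> list<bool>: reader scores maps from writer scores
  writer required, bytes -> bytes: reader avatar maps from writer avatar
  writer required, int32 -> int32: reader id maps from writer seq
  writer required, bytes -> bytes: reader blob maps from writer blob
  writer required, int64 -> int64: reader version maps from writer version
  no writer field matches reader attempts
  writer required, bytes -> bytes: reader payload maps from writer payload
  no writer field matches reader retries
  writer required, bytes -> bytes: reader signature maps from writer signature
  => no violations; backward on Shipment: COMPATIBLE
checking off the Shipment differences that do not matter here:
  added field attempts to record Shipment: required int32, tag 25, default 250 (in v2 it sits immediately before payload) -> no rule fires on it in Shipment's dialect; the asked verdict holds
  added field retries to record Shipment: optional int64, tag 24 (in v2 it sits immediately before signature) -> no rule fires on it in Shipment's dialect; the asked verdict holds
  renamed field seq to id in record Shipment (alias seq declared on the renamed field) -> its effect on Shipment is confined to the forward direction, not asked
  field payload in record Shipment: required changed to optional -> its effect on Shipment is confined to the forward direction, not asked


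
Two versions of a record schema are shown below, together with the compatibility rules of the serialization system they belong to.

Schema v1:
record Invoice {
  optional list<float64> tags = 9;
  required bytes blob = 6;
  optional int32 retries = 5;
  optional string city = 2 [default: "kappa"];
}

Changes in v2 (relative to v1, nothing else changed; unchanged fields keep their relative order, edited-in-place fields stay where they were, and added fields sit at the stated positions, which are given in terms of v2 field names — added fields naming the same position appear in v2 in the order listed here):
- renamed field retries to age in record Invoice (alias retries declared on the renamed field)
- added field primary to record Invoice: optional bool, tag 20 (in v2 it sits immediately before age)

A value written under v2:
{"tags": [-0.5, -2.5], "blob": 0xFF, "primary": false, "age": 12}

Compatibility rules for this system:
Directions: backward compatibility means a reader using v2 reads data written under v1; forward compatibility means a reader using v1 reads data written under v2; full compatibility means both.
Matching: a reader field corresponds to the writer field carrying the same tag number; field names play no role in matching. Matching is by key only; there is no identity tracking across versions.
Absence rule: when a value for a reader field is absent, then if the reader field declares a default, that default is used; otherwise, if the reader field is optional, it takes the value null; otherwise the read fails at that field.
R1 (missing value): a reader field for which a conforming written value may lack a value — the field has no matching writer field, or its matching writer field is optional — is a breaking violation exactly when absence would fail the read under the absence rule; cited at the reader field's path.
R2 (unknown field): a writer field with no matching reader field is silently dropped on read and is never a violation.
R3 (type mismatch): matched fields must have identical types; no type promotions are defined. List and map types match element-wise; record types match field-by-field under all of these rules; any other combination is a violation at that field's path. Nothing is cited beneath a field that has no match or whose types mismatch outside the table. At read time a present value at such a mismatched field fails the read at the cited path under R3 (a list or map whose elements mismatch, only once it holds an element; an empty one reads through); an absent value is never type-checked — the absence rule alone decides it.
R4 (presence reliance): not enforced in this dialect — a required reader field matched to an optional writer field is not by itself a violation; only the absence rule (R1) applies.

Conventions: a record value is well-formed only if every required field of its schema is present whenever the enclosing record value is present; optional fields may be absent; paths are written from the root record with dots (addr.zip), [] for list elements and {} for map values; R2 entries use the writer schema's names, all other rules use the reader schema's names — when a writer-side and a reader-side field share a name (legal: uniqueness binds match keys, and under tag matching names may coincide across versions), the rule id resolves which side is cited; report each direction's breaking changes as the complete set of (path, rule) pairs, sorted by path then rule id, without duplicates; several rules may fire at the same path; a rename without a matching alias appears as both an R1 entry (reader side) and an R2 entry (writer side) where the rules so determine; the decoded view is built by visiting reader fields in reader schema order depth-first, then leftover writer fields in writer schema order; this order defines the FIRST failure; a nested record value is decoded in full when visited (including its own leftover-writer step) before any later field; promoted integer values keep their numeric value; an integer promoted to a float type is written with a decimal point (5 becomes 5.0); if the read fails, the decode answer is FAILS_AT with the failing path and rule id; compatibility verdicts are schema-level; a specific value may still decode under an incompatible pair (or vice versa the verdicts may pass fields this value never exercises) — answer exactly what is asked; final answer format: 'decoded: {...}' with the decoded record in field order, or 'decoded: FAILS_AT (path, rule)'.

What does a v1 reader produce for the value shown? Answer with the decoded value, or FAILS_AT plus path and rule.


decoded: {"tags": [-0.5, -2.5], "blob": 0xFF, "retries": 12, "city": "kappa"}

arrows below run writer -> reader for Invoice
decoding the Invoice value with the v1 reader:
  tags := [-0.5, -2.5]
  blob := 0xFF
  retries := 12 (from writer age)
  city := "kappa" (missing; default applied)
  writer primary: no reader field; dropped
  => decoded: {"tags": [-0.5, -2.5], "blob": 0xFF, "retries": 12, "city": "kappa"}
checking off the Invoice differences that do not matter here:
  renamed field retries to age in record Invoice (alias retries declared on the renamed field) -> inert under this dialect — no rule fires on Invoice and the result does not move
  added field primary to record Invoice: optional bool, tag 20 (in v2 it sits immediately before age) -> inert under this dialect — no rule fires on Invoice and the result does not move


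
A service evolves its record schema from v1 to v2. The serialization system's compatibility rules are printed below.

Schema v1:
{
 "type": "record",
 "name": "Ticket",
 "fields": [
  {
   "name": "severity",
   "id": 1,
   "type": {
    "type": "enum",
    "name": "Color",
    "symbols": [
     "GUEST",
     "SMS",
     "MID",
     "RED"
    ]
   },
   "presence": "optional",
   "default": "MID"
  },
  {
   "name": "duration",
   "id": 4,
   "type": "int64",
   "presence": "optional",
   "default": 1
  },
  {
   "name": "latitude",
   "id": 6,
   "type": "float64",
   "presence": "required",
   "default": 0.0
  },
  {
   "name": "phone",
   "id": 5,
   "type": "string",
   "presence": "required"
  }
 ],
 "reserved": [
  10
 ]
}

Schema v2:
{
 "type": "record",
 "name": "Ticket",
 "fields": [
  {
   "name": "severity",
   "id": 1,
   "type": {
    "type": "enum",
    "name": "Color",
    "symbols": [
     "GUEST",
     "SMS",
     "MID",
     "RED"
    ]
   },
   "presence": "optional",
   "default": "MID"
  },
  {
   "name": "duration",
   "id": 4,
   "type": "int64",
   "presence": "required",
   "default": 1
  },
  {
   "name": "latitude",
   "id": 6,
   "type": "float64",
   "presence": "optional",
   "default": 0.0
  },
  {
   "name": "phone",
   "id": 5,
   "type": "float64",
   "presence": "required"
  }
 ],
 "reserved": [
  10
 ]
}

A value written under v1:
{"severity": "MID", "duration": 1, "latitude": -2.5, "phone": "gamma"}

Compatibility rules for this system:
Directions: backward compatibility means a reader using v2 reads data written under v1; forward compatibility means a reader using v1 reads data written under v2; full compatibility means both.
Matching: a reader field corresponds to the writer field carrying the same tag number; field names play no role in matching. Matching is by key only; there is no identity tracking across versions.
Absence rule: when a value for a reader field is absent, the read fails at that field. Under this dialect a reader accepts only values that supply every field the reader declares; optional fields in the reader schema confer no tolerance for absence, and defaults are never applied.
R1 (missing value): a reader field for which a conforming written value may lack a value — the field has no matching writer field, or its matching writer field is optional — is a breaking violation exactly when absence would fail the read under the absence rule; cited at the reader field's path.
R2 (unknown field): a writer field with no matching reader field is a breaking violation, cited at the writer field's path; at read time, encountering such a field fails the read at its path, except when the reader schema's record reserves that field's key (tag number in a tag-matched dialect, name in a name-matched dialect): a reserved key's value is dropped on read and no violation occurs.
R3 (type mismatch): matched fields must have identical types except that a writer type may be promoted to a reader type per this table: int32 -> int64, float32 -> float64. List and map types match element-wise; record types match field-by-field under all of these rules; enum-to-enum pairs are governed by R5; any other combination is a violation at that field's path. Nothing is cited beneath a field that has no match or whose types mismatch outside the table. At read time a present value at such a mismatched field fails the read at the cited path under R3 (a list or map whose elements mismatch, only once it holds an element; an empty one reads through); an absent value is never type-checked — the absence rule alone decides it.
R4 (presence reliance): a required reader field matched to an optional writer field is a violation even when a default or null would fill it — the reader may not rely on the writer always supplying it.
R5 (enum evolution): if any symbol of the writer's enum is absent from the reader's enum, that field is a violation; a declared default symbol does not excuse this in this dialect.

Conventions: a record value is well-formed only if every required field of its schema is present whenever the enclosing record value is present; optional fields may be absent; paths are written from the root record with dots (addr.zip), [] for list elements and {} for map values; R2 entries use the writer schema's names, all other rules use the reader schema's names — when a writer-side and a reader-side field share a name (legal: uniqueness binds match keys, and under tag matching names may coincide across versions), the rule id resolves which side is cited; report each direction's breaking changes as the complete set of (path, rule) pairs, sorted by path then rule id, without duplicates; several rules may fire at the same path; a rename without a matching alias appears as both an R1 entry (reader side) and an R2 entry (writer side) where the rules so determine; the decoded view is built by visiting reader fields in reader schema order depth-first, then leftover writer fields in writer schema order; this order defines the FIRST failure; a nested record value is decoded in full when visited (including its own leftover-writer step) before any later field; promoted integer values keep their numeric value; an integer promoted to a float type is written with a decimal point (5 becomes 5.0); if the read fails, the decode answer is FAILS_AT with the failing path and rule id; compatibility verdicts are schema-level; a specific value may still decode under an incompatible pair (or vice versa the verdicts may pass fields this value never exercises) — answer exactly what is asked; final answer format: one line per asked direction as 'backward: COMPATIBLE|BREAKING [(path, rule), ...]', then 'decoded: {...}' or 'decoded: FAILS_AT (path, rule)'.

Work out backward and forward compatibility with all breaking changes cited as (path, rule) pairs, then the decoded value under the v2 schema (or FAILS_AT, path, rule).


backward: BREAKING [(duration, R1), (duration, R4), (phone, R3), (severity, R1)]; forward: BREAKING [(latitude, R1), (latitude, R4), (phone, R3), (severity, R1)]; decoded: FAILS_AT (phone, R3)

the writer's type comes first in each Ticket pair
checking backward for Ticket: reader v2 against writer v1:
  severity: paired with writer severity (Color -> Color; writer optional)
  duration: paired with writer duration (int64 -> int64; writer optional)
  latitude: paired with writer latitude (float64 -> float64; writer required)
  phone: paired with writer phone (string -> float64; writer required)
  rule R1 violated at duration
  rule R4 violated at duration
  rule R3 violated at phone
  rule R1 violated at severity
  backward on Ticket therefore BREAKING (4)
checking forward for Ticket: reader v1 against writer v2:
  severity: paired with writer severity (Color -> Color; writer optional)
  duration: paired with writer duration (int64 -> int64; writer required)
  latitude: paired with writer latitude (float64 -> float64; writer optional)
  phone: paired with writer phone (float64 -> string; writer required)
  rule R1 violated at latitude
  rule R4 violated at latitude
  rule R3 violated at phone
  rule R1 violated at severity
  forward on Ticket therefore BREAKING (4)
decoding the Ticket value with the v2 reader:
  severity := "MID"
  duration := 1
  latitude := -2.5
  read fails at phone under R3
  => FAILS_AT (phone, R3)


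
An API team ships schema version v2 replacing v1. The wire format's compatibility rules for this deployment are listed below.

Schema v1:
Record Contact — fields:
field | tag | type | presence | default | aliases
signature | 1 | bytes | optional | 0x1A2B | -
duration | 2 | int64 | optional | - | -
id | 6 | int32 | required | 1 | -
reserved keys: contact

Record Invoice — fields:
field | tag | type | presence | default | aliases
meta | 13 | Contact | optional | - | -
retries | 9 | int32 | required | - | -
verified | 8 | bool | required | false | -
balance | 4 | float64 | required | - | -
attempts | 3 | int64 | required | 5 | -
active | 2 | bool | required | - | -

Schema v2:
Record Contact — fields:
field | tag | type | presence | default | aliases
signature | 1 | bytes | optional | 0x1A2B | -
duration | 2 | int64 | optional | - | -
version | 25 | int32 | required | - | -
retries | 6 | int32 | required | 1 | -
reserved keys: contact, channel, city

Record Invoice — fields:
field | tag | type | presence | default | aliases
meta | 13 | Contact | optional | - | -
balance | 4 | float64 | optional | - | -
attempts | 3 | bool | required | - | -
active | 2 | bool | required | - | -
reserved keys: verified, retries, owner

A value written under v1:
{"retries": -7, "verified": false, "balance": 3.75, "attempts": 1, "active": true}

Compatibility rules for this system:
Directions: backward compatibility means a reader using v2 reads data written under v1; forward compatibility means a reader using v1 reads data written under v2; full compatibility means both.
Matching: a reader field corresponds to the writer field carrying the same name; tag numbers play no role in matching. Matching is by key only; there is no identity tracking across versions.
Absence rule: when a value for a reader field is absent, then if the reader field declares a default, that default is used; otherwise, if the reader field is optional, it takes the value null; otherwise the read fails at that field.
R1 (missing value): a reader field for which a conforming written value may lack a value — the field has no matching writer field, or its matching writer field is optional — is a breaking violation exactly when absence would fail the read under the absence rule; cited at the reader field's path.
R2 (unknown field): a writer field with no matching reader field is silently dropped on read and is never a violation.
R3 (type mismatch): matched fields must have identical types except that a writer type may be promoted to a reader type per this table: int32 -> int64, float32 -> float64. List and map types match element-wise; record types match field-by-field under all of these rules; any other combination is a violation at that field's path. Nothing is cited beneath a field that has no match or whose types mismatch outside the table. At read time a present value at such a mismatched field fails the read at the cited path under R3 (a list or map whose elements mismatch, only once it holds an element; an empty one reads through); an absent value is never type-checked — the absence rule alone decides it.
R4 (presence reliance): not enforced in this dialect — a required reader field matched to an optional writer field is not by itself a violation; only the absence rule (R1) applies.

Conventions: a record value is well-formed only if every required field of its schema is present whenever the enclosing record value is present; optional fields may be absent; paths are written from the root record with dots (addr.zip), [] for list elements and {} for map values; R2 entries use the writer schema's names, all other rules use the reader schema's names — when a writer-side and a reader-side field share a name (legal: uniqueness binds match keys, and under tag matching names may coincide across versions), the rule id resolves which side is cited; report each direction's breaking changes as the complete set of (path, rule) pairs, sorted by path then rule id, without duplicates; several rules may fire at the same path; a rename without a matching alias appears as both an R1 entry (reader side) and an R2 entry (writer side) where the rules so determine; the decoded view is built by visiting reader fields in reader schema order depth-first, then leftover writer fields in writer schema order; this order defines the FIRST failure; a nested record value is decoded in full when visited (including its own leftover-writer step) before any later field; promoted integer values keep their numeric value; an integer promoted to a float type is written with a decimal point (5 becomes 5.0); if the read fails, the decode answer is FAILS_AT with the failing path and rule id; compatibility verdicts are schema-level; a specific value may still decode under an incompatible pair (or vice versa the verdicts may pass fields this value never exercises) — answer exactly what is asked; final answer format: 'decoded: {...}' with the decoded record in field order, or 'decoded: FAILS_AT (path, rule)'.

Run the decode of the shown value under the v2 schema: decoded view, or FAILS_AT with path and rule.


decoded: FAILS_AT (attempts, R3)

in Invoice below, arrows point writer -> reader
decode walk for Invoice under reader schema v2:
  meta := null (missing; optional => null)
  balance := 3.75
  read fails at attempts under R3
  => FAILS_AT (attempts, R3)
the rest of the Invoice diff is inert for this question:
  renamed field id to retries in record Contact -> fires no rule on Invoice under this dialect and leaves the result unchanged
  added field version to record Contact: required int32, tag 25 (in v2 it sits immediately before retries) -> affects the rule determinations only; this particular Invoice value decodes identically
  removed field verified from record Invoice (its key "verified" joins the reserved list) -> fires no rule on Invoice under this dialect and leaves the result unchanged
  field balance in record Invoice: required changed to optional -> affects the rule determinations only; this particular Invoice value decodes identically
  removed field retries from record Invoice (its key "retries" joins the reserved list) -> affects the rule determinations only; this particular Invoice value decodes identically


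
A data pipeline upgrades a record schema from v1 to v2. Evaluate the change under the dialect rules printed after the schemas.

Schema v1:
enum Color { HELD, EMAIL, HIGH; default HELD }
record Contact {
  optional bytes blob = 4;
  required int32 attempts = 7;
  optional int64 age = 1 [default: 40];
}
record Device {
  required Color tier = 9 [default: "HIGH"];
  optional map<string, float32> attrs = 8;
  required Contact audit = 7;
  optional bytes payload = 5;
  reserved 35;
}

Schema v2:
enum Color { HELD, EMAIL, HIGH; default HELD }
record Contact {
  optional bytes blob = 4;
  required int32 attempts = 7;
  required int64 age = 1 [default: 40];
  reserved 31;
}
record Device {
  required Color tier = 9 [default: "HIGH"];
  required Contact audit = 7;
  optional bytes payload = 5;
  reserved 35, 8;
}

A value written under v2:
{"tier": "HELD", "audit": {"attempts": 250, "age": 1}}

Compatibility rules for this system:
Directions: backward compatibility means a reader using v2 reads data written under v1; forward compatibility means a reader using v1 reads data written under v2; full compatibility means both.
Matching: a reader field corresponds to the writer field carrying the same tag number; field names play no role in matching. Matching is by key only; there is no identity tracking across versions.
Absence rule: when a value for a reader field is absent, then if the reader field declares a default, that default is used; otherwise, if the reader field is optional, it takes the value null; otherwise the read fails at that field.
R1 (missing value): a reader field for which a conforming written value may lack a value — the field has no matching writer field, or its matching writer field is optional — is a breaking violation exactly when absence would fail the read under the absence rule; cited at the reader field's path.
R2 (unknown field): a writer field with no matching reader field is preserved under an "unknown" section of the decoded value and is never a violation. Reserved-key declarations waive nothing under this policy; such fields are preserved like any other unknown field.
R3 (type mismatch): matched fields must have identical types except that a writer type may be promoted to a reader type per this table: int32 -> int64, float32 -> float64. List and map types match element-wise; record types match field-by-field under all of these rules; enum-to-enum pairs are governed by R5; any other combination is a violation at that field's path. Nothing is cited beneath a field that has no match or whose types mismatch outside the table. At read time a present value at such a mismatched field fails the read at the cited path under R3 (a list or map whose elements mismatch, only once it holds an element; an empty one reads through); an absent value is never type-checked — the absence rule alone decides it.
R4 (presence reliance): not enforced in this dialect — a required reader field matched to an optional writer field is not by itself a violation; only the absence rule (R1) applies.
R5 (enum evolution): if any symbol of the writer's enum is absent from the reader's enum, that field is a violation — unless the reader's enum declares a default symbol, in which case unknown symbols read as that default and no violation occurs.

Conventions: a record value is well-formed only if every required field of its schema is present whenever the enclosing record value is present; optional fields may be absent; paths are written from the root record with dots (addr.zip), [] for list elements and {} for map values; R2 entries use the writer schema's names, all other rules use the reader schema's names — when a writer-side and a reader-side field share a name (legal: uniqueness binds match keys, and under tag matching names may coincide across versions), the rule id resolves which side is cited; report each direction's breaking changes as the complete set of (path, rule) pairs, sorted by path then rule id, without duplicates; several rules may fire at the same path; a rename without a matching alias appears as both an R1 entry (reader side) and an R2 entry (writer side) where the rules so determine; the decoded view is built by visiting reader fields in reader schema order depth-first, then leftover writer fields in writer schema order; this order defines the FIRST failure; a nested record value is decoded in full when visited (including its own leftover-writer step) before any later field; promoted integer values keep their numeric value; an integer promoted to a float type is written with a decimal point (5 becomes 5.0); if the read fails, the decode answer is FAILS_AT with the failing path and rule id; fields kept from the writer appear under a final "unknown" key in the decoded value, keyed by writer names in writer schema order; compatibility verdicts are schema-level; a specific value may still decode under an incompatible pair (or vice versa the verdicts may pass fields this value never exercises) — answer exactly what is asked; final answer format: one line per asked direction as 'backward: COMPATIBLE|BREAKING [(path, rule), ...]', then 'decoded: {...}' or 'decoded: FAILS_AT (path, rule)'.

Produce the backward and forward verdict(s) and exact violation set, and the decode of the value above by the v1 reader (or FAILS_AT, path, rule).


backward: COMPATIBLE []; forward: COMPATIBLE []; decoded: {"tier": "HELD", "attrs": null, "audit": {"blob": null, "attempts": 250, "age": 1}, "payload": null}

the writer's type comes first in each Device pair
backward analysis of Device with v2 as reader and v1 as writer:
  writer required, Color -> Color: reader tier maps from writer tier
  writer required, Contact -> Contact: reader audit maps from writer audit
  writer optional, bytes -> bytes: reader payload maps from writer payload
  attrs (writer side), unknown to reader
  writer optional, bytes -> bytes: reader audit.blob maps from writer audit.blob
  writer required, int32 -> int32: reader audit.attempts maps from writer audit.attempts
  writer optional, int64 -> int64: reader audit.age maps from writer audit.age
  nothing fires on Device: backward is COMPATIBLE
forward analysis of Device with v1 as reader and v2 as writer:
  writer required, Color -> Color: reader tier maps from writer tier
  attrs: no writer-side match
  writer required, Contact -> Contact: reader audit maps from writer audit
  writer optional, bytes -> bytes: reader payload maps from writer payload
  writer optional, bytes -> bytes: reader audit.blob maps from writer audit.blob
  writer required, int32 -> int32: reader audit.attempts maps from writer audit.attempts
  writer required, int64 -> int64: reader audit.age maps from writer audit.age
  nothing fires on Device: forward is COMPATIBLE
decode (reader v1):
  tier := "HELD"
  attrs := null (not supplied -> null)
  audit.blob := null (not supplied -> null)
  audit.attempts := 250
  audit.age := 1
  payload := null (not supplied -> null)
  => decoded: {"tier": "HELD", "attrs": null, "audit": {"blob": null, "attempts": 250, "age": 1}, "payload": null}


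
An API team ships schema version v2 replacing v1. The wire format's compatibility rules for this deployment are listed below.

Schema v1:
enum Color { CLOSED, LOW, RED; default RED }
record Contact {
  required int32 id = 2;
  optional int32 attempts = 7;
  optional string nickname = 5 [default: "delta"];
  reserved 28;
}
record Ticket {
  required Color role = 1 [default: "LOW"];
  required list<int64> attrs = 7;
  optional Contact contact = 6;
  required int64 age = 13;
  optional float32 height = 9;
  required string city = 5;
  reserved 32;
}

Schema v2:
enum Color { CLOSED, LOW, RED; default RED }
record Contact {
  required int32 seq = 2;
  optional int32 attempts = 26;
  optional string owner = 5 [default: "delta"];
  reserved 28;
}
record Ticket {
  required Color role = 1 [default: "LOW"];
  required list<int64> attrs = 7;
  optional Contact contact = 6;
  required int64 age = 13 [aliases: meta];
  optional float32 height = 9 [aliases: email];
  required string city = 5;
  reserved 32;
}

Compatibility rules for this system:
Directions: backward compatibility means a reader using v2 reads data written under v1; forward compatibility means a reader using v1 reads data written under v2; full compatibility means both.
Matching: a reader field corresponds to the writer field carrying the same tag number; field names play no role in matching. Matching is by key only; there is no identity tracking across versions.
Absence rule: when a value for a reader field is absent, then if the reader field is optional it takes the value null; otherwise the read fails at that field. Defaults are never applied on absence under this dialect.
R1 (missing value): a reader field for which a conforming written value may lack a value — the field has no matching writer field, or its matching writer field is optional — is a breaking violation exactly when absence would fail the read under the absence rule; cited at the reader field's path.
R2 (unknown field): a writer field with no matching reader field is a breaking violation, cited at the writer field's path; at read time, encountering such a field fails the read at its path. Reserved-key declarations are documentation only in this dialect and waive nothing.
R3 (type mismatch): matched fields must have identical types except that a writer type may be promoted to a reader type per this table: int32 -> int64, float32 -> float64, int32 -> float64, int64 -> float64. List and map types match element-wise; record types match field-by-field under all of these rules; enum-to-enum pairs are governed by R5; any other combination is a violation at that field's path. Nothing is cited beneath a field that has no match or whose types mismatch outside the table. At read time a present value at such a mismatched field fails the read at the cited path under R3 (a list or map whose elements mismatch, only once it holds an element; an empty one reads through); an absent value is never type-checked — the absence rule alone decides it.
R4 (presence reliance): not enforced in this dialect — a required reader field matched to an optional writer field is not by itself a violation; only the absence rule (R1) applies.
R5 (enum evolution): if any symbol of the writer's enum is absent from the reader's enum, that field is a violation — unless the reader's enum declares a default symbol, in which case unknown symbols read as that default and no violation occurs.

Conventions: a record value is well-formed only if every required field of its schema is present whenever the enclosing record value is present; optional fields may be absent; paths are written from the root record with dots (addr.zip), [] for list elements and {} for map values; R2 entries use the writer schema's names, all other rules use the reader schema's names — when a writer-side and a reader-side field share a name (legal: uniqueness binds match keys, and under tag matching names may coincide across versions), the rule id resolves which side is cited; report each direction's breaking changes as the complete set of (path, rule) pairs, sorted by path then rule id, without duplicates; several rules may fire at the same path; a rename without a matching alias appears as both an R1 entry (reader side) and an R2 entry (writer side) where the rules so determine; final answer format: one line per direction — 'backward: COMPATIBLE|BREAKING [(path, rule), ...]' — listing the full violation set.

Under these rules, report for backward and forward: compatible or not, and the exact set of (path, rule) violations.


backward: BREAKING [(contact.attempts, R2)]; forward: BREAKING [(contact.attempts, R2)]

each type pair in Ticket: writer, then reader
checking backward for Ticket: reader v2 against writer v1:
  role <- role (Color -> Color, writer required)
  attrs <- attrs (list<int64> -> list<int64>, writer required)
  contact <- contact (Contact -> Contact, writer optional)
  age <- age (int64 -> int64, writer required)
  height <- height (float32 -> float32, writer optional)
  city <- city (string -> string, writer required)
  contact.seq <- contact.id (int32 -> int32, writer required)
  contact.attempts: no writer match
  contact.owner <- contact.nickname (string -> string, writer optional)
  contact.attempts (writer side), unknown to reader
  violation R2 at contact.attempts
  => backward: BREAKING (1)
checking forward for Ticket: reader v1 against writer v2:
  role <- role (Color -> Color, writer required)
  attrs <- attrs (list<int64> -> list<int64>, writer required)
  contact <- contact (Contact -> Contact, writer optional)
  age <- age (int64 -> int64, writer required)
  height <- height (float32 -> float32, writer optional)
  city <- city (string -> string, writer required)
  contact.id <- contact.seq (int32 -> int32, writer required)
  contact.attempts: no writer match
  contact.nickname <- contact.owner (string -> string, writer optional)
  contact.attempts (writer side), unknown to reader
  violation R2 at contact.attempts
  => forward: BREAKING (1)
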